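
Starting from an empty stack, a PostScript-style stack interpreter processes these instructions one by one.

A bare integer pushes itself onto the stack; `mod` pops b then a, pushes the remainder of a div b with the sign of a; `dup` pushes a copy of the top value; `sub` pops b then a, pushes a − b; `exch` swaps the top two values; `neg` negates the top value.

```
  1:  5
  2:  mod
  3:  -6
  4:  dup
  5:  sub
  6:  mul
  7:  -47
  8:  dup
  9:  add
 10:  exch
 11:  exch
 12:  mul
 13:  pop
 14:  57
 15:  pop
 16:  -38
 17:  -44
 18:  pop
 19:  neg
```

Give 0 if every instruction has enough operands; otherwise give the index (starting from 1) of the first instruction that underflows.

2

5 → [5]
mod  — needs 2 operands, stack has 1 → underflow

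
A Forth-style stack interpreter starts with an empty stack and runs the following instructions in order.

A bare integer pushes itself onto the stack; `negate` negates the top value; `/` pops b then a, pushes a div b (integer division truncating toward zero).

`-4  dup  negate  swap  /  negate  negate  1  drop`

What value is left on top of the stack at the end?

-4     -> [-4]
dup    -> [-4, -4]
negate -> [-4, 4]
swap   -> [4, -4]
/      -> [-1]
negate -> [1]
negate -> [-1]
1      -> [-1, 1]
drop   -> [-1]

-1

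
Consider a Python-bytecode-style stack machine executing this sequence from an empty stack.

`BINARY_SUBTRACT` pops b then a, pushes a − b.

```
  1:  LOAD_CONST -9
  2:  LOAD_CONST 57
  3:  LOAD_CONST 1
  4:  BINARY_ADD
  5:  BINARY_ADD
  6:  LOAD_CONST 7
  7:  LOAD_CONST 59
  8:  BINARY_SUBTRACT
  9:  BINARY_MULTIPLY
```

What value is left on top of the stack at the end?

LOAD_CONST -9   : [-9]
LOAD_CONST 57   : [-9, 57]
LOAD_CONST 1    : [-9, 57, 1]
BINARY_ADD      : [-9, 58]
BINARY_ADD      : [49]
LOAD_CONST 7    : [49, 7]
LOAD_CONST 59   : [49, 7, 59]
BINARY_SUBTRACT : [49, -52]
BINARY_MULTIPLY : [-2548]

-2548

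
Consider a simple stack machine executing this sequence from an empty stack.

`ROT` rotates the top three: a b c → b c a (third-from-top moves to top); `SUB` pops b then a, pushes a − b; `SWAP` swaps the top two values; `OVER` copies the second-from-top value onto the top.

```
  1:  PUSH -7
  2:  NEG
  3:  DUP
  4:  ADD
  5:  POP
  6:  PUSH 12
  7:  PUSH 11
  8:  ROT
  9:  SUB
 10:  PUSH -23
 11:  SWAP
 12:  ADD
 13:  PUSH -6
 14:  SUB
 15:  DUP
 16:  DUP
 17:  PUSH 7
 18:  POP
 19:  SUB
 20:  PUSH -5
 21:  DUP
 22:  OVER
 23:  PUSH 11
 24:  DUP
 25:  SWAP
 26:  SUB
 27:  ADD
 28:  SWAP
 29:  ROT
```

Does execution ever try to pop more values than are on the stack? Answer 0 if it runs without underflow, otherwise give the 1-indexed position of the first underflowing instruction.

PUSH -7 -> -7
NEG     -> 7
DUP     -> 7 7
ADD     -> 14
POP     -> (empty)
PUSH 12 -> 12
PUSH 11 -> 12 11
ROT  — needs 3 operands, stack has 2 → underflow

8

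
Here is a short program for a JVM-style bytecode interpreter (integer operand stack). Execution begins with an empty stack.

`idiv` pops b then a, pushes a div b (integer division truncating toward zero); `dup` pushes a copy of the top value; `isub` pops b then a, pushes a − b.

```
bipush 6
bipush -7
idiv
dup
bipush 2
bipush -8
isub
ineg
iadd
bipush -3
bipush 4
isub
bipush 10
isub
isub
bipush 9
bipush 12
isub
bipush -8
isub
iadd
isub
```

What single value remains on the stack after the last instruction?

bipush 6   [6]
bipush -7  [6, -7]
idiv       [0]
dup        [0, 0]
bipush 2   [0, 0, 2]
bipush -8  [0, 0, 2, -8]
isub       [0, 0, 10]
ineg       [0, 0, -10]
iadd       [0, -10]
bipush -3  [0, -10, -3]
bipush 4   [0, -10, -3, 4]
isub       [0, -10, -7]
bipush 10  [0, -10, -7, 10]
isub       [0, -10, -17]
isub       [0, 7]
bipush 9   [0, 7, 9]
bipush 12  [0, 7, 9, 12]
isub       [0, 7, -3]
bipush -8  [0, 7, -3, -8]
isub       [0, 7, 5]
iadd       [0, 12]
isub       [-12]

-12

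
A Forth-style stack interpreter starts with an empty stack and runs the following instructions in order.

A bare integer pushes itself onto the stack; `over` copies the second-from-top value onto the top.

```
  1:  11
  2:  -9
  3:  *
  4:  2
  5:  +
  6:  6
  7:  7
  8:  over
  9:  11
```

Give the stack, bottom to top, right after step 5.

[-97]

11 : 11
-9 : 11 -9
*  : -99
2  : -99 2
+  : -97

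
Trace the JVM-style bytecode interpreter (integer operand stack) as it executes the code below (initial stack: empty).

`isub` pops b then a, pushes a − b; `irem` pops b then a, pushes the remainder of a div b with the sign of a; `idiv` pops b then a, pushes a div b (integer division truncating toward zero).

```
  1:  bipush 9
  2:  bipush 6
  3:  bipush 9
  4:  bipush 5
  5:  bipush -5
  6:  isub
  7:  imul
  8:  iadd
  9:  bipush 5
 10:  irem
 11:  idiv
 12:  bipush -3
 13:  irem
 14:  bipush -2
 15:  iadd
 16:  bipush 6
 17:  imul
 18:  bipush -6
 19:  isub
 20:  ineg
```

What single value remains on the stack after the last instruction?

6

bipush 9  → 9
bipush 6  → 9 6
bipush 9  → 9 6 9
bipush 5  → 9 6 9 5
bipush -5 → 9 6 9 5 -5
isub      → 9 6 9 10
imul      → 9 6 90
iadd      → 9 96
bipush 5  → 9 96 5
irem      → 9 1
idiv      → 9
bipush -3 → 9 -3
irem      → 0
bipush -2 → 0 -2
iadd      → -2
bipush 6  → -2 6
imul      → -12
bipush -6 → -12 -6
isub      → -6
ineg      → 6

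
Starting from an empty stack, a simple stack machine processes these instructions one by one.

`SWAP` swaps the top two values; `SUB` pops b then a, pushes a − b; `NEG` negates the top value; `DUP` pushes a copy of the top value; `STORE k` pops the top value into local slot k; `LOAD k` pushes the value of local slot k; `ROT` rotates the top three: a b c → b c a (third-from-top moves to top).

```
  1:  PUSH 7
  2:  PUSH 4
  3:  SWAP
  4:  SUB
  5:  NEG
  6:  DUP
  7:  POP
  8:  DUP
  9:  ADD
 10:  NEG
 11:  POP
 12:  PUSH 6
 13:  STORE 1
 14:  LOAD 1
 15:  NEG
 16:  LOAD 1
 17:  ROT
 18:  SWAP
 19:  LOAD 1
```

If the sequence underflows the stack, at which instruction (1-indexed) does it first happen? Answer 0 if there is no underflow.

PUSH 7  → [7]
PUSH 4  → [7, 4]
SWAP    → [4, 7]
SUB     → [-3]
NEG     → [3]
DUP     → [3, 3]
POP     → [3]
DUP     → [3, 3]
ADD     → [6]
NEG     → [-6]
POP     → []
PUSH 6  → [6]
STORE 1 → []
LOAD 1  → [6]
NEG     → [-6]
LOAD 1  → [-6, 6]
ROT  — needs 3 operands, stack has 2 → underflow

17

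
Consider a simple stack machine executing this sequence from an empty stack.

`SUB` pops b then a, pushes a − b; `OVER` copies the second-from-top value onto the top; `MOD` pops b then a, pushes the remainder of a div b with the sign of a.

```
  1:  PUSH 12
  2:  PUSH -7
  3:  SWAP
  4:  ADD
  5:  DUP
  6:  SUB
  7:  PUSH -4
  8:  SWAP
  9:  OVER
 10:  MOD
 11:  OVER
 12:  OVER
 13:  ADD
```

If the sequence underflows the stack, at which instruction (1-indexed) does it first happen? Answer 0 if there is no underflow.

PUSH 12  [12]
PUSH -7  [12, -7]
SWAP     [-7, 12]
ADD      [5]
DUP      [5, 5]
SUB      [0]
PUSH -4  [0, -4]
SWAP     [-4, 0]
OVER     [-4, 0, -4]
MOD      [-4, 0]
OVER     [-4, 0, -4]
OVER     [-4, 0, -4, 0]
ADD      [-4, 0, -4]

0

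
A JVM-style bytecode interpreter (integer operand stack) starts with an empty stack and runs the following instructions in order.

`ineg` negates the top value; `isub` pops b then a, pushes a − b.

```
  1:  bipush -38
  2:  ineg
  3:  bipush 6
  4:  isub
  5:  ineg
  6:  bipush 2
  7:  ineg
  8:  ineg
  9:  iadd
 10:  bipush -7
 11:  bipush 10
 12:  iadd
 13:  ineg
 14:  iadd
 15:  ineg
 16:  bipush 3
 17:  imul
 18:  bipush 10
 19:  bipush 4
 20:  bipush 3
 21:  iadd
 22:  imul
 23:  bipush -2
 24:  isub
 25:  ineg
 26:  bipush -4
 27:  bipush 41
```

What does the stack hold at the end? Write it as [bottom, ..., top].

bipush -38 : [-38]
ineg       : [38]
bipush 6   : [38, 6]
isub       : [32]
ineg       : [-32]
bipush 2   : [-32, 2]
ineg       : [-32, -2]
ineg       : [-32, 2]
iadd       : [-30]
bipush -7  : [-30, -7]
bipush 10  : [-30, -7, 10]
iadd       : [-30, 3]
ineg       : [-30, -3]
iadd       : [-33]
ineg       : [33]
bipush 3   : [33, 3]
imul       : [99]
bipush 10  : [99, 10]
bipush 4   : [99, 10, 4]
bipush 3   : [99, 10, 4, 3]
iadd       : [99, 10, 7]
imul       : [99, 70]
bipush -2  : [99, 70, -2]
isub       : [99, 72]
ineg       : [99, -72]
bipush -4  : [99, -72, -4]
bipush 41  : [99, -72, -4, 41]

[99, -72, -4, 41]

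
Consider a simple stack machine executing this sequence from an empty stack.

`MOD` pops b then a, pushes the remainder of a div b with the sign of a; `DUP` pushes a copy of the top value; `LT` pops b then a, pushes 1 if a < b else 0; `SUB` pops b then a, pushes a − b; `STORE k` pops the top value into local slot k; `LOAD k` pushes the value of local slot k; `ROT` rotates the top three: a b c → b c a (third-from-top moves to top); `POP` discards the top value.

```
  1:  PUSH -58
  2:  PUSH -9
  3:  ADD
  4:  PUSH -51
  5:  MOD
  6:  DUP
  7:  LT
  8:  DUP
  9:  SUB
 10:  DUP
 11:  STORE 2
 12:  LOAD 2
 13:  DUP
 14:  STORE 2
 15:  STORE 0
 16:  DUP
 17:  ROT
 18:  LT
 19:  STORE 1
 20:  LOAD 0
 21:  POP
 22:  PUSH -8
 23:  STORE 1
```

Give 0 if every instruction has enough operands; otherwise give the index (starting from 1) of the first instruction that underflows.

PUSH -58  -58
PUSH -9   -58 -9
ADD       -67
PUSH -51  -67 -51
MOD       -16
DUP       -16 -16
LT        0
DUP       0 0
SUB       0
DUP       0 0
STORE 2   0
LOAD 2    0 0
DUP       0 0 0
STORE 2   0 0
STORE 0   0
DUP       0 0
ROT  — needs 3 operands, stack has 2 → underflow

17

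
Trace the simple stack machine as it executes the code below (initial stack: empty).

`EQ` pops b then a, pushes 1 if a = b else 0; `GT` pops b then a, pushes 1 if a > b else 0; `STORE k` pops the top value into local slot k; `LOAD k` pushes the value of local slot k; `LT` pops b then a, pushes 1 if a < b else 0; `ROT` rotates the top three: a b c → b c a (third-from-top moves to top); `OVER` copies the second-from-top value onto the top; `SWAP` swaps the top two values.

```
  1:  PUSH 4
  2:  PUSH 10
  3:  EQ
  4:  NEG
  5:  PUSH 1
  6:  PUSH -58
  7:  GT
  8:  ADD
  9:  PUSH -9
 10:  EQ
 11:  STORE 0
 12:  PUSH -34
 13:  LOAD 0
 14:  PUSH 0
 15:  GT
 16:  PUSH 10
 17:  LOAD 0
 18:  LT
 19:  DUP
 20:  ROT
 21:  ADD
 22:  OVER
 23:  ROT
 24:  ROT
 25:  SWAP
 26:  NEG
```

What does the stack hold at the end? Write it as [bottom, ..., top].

[-34, 0, 0, 0]

PUSH 4   -> 4
PUSH 10  -> 4 10
EQ       -> 0
NEG      -> 0
PUSH 1   -> 0 1
PUSH -58 -> 0 1 -58
GT       -> 0 1
ADD      -> 1
PUSH -9  -> 1 -9
EQ       -> 0
STORE 0  -> (empty)
PUSH -34 -> -34
LOAD 0   -> -34 0
PUSH 0   -> -34 0 0
GT       -> -34 0
PUSH 10  -> -34 0 10
LOAD 0   -> -34 0 10 0
LT       -> -34 0 0
DUP      -> -34 0 0 0
ROT      -> -34 0 0 0
ADD      -> -34 0 0
OVER     -> -34 0 0 0
ROT      -> -34 0 0 0
ROT      -> -34 0 0 0
SWAP     -> -34 0 0 0
NEG      -> -34 0 0 0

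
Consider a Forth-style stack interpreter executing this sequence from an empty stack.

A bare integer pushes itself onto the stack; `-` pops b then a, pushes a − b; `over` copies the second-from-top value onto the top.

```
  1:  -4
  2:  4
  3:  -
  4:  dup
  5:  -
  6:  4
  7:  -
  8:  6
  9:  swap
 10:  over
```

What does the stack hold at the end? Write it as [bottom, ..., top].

-4   → -4
4    → -4 4
-    → -8
dup  → -8 -8
-    → 0
4    → 0 4
-    → -4
6    → -4 6
swap → 6 -4
over → 6 -4 6

[6, -4, 6]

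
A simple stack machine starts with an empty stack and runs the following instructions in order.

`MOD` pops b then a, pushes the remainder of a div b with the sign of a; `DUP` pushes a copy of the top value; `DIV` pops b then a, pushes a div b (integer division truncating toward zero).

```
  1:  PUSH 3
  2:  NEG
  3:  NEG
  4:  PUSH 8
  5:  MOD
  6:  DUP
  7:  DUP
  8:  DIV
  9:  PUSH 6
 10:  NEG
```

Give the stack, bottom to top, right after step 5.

[3]

PUSH 3 : [3]
NEG    : [-3]
NEG    : [3]
PUSH 8 : [3, 8]
MOD    : [3]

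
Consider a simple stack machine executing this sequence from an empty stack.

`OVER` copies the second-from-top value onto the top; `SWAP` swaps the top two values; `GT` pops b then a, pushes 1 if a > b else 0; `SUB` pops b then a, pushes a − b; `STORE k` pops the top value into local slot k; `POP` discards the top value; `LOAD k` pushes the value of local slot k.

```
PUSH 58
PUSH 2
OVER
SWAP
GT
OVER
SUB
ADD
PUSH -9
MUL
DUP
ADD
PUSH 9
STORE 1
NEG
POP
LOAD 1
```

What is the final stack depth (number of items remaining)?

PUSH 58 -> 58
PUSH 2  -> 58 2
OVER    -> 58 2 58
SWAP    -> 58 58 2
GT      -> 58 1
OVER    -> 58 1 58
SUB     -> 58 -57
ADD     -> 1
PUSH -9 -> 1 -9
MUL     -> -9
DUP     -> -9 -9
ADD     -> -18
PUSH 9  -> -18 9
STORE 1 -> -18
NEG     -> 18
POP     -> (empty)
LOAD 1  -> 9

1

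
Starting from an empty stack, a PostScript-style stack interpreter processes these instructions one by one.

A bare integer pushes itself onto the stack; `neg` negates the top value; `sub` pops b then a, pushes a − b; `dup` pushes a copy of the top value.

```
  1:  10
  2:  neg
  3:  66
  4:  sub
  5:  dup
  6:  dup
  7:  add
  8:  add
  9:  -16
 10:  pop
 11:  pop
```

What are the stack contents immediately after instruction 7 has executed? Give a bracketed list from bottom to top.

10   [10]
neg  [-10]
66   [-10, 66]
sub  [-76]
dup  [-76, -76]
dup  [-76, -76, -76]
add  [-76, -152]

[-76, -152]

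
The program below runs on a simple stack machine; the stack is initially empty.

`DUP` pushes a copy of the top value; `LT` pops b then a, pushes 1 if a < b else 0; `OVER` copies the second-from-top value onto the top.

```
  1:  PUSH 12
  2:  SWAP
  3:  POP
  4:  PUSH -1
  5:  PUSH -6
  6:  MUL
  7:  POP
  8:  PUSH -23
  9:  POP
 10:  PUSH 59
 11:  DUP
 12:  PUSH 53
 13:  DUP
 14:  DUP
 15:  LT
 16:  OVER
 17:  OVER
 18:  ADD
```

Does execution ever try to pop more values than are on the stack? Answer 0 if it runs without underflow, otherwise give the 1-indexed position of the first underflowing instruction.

PUSH 12  [12]
SWAP  — needs 2 operands, stack has 1 → underflow

2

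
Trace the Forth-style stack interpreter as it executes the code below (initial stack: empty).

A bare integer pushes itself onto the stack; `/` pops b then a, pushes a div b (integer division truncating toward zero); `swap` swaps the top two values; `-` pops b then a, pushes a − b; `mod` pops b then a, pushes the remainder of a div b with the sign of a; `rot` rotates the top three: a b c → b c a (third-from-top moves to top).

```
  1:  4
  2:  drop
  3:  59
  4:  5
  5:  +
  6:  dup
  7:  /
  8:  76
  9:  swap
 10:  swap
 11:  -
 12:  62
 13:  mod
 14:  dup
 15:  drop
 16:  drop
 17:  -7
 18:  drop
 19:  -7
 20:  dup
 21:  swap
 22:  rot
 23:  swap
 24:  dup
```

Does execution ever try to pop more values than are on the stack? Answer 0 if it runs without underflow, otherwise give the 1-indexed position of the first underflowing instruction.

4    : [4]
drop : []
59   : [59]
5    : [59, 5]
+    : [64]
dup  : [64, 64]
/    : [1]
76   : [1, 76]
swap : [76, 1]
swap : [1, 76]
-    : [-75]
62   : [-75, 62]
mod  : [-13]
dup  : [-13, -13]
drop : [-13]
drop : []
-7   : [-7]
drop : []
-7   : [-7]
dup  : [-7, -7]
swap : [-7, -7]
rot  — needs 3 operands, stack has 2 → underflow

22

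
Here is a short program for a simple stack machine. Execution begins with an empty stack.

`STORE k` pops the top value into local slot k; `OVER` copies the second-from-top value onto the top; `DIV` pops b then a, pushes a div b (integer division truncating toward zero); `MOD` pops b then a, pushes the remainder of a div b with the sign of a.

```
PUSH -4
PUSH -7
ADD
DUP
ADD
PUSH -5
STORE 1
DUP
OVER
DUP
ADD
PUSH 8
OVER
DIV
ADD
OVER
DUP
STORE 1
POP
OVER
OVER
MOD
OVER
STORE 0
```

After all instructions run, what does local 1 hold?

-22

PUSH -4 : [-4]
PUSH -7 : [-4, -7]
ADD     : [-11]
DUP     : [-11, -11]
ADD     : [-22]
PUSH -5 : [-22, -5]
STORE 1 : [-22]
DUP     : [-22, -22]
OVER    : [-22, -22, -22]
DUP     : [-22, -22, -22, -22]
ADD     : [-22, -22, -44]
PUSH 8  : [-22, -22, -44, 8]
OVER    : [-22, -22, -44, 8, -44]
DIV     : [-22, -22, -44, 0]
ADD     : [-22, -22, -44]
OVER    : [-22, -22, -44, -22]
DUP     : [-22, -22, -44, -22, -22]
STORE 1 : [-22, -22, -44, -22]
POP     : [-22, -22, -44]
OVER    : [-22, -22, -44, -22]
OVER    : [-22, -22, -44, -22, -44]
MOD     : [-22, -22, -44, -22]
OVER    : [-22, -22, -44, -22, -44]
STORE 0 : [-22, -22, -44, -22]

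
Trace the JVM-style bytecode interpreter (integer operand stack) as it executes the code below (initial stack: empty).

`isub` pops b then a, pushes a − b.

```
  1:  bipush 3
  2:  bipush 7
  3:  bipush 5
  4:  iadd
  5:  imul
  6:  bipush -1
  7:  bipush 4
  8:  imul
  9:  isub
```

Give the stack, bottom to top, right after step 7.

bipush 3  → [3]
bipush 7  → [3, 7]
bipush 5  → [3, 7, 5]
iadd      → [3, 12]
imul      → [36]
bipush -1 → [36, -1]
bipush 4  → [36, -1, 4]

[36, -1, 4]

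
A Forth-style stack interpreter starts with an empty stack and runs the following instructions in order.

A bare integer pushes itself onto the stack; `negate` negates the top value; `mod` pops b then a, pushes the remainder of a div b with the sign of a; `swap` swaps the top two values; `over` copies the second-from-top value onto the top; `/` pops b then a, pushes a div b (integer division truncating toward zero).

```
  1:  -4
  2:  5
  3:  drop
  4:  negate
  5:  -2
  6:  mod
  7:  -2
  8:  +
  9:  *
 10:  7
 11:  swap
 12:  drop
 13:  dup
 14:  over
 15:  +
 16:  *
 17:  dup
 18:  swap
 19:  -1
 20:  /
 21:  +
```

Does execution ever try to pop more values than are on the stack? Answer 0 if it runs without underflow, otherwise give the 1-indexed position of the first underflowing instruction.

9

-4      -4
5       -4 5
drop    -4
negate  4
-2      4 -2
mod     0
-2      0 -2
+       -2
*  — needs 2 operands, stack has 1 → underflow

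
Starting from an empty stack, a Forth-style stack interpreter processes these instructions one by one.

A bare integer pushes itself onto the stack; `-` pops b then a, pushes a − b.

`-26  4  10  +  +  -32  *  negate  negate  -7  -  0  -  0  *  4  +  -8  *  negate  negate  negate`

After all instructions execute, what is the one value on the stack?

32

-26     [-26]
4       [-26, 4]
10      [-26, 4, 10]
+       [-26, 14]
+       [-12]
-32     [-12, -32]
*       [384]
negate  [-384]
negate  [384]
-7      [384, -7]
-       [391]
0       [391, 0]
-       [391]
0       [391, 0]
*       [0]
4       [0, 4]
+       [4]
-8      [4, -8]
*       [-32]
negate  [32]
negate  [-32]
negate  [32]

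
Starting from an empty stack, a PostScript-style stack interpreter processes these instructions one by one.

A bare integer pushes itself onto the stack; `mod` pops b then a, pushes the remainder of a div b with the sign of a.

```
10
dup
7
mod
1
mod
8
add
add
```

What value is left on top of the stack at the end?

10  -> 10
dup -> 10 10
7   -> 10 10 7
mod -> 10 3
1   -> 10 3 1
mod -> 10 0
8   -> 10 0 8
add -> 10 8
add -> 18

18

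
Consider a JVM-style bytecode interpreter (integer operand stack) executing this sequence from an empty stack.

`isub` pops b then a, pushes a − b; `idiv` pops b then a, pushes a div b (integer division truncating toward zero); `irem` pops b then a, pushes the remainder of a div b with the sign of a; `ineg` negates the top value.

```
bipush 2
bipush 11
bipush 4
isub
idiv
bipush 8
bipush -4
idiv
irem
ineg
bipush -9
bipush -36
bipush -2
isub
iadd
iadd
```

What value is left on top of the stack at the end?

bipush 2   → 2
bipush 11  → 2 11
bipush 4   → 2 11 4
isub       → 2 7
idiv       → 0
bipush 8   → 0 8
bipush -4  → 0 8 -4
idiv       → 0 -2
irem       → 0
ineg       → 0
bipush -9  → 0 -9
bipush -36 → 0 -9 -36
bipush -2  → 0 -9 -36 -2
isub       → 0 -9 -34
iadd       → 0 -43
iadd       → -43

-43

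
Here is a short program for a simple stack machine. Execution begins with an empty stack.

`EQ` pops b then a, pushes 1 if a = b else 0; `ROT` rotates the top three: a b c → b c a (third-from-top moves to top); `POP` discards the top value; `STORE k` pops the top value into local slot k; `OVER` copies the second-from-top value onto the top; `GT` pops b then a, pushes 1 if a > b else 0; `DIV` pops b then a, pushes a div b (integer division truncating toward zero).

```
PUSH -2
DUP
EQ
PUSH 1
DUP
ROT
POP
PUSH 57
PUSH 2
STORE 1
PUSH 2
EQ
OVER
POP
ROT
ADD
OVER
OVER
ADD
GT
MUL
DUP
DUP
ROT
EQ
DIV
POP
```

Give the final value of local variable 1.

PUSH -2  -2
DUP      -2 -2
EQ       1
PUSH 1   1 1
DUP      1 1 1
ROT      1 1 1
POP      1 1
PUSH 57  1 1 57
PUSH 2   1 1 57 2
STORE 1  1 1 57
PUSH 2   1 1 57 2
EQ       1 1 0
OVER     1 1 0 1
POP      1 1 0
ROT      1 0 1
ADD      1 1
OVER     1 1 1
OVER     1 1 1 1
ADD      1 1 2
GT       1 0
MUL      0
DUP      0 0
DUP      0 0 0
ROT      0 0 0
EQ       0 1
DIV      0
POP      (empty)

2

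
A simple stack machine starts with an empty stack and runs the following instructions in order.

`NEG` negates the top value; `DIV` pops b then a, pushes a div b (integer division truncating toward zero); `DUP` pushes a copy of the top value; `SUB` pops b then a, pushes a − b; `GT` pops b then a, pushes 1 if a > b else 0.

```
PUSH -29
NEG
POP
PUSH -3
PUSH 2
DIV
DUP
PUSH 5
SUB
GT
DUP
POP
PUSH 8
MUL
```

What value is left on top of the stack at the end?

PUSH -29 -> -29
NEG      -> 29
POP      -> (empty)
PUSH -3  -> -3
PUSH 2   -> -3 2
DIV      -> -1
DUP      -> -1 -1
PUSH 5   -> -1 -1 5
SUB      -> -1 -6
GT       -> 1
DUP      -> 1 1
POP      -> 1
PUSH 8   -> 1 8
MUL      -> 8

8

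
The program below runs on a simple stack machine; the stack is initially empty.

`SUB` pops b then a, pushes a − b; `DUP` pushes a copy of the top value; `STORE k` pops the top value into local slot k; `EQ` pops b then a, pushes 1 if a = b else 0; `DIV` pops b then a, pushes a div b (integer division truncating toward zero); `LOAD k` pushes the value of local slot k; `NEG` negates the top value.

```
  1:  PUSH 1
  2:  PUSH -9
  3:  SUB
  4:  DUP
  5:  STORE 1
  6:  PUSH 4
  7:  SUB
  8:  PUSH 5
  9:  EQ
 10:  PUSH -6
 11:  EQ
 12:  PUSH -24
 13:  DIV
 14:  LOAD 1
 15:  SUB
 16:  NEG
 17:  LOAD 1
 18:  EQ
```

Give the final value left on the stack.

1

PUSH 1   : 1
PUSH -9  : 1 -9
SUB      : 10
DUP      : 10 10
STORE 1  : 10
PUSH 4   : 10 4
SUB      : 6
PUSH 5   : 6 5
EQ       : 0
PUSH -6  : 0 -6
EQ       : 0
PUSH -24 : 0 -24
DIV      : 0
LOAD 1   : 0 10
SUB      : -10
NEG      : 10
LOAD 1   : 10 10
EQ       : 1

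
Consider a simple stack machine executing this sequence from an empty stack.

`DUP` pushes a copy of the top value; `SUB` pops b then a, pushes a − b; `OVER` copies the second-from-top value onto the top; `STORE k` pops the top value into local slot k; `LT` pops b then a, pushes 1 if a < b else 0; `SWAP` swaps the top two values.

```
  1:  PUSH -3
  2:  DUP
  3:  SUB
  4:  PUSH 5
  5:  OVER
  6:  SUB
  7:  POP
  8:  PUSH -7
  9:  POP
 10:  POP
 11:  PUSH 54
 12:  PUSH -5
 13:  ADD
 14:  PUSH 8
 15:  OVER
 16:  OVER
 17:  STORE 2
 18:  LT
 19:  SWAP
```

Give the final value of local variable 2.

8

PUSH -3 -> -3
DUP     -> -3 -3
SUB     -> 0
PUSH 5  -> 0 5
OVER    -> 0 5 0
SUB     -> 0 5
POP     -> 0
PUSH -7 -> 0 -7
POP     -> 0
POP     -> (empty)
PUSH 54 -> 54
PUSH -5 -> 54 -5
ADD     -> 49
PUSH 8  -> 49 8
OVER    -> 49 8 49
OVER    -> 49 8 49 8
STORE 2 -> 49 8 49
LT      -> 49 1
SWAP    -> 1 49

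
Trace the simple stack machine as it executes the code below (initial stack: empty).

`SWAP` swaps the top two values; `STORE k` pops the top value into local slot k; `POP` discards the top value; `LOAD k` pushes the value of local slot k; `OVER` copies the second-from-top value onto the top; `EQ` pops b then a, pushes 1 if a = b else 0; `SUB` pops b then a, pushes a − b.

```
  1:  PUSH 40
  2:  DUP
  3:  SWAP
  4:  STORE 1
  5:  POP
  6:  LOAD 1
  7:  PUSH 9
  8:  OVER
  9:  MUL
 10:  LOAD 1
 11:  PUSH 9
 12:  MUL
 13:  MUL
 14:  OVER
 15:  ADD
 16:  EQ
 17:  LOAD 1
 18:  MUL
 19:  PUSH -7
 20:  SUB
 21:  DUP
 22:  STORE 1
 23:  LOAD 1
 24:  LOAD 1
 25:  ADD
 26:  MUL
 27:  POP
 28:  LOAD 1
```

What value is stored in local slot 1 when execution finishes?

PUSH 40 → 40
DUP     → 40 40
SWAP    → 40 40
STORE 1 → 40
POP     → (empty)
LOAD 1  → 40
PUSH 9  → 40 9
OVER    → 40 9 40
MUL     → 40 360
LOAD 1  → 40 360 40
PUSH 9  → 40 360 40 9
MUL     → 40 360 360
MUL     → 40 129600
OVER    → 40 129600 40
ADD     → 40 129640
EQ      → 0
LOAD 1  → 0 40
MUL     → 0
PUSH -7 → 0 -7
SUB     → 7
DUP     → 7 7
STORE 1 → 7
LOAD 1  → 7 7
LOAD 1  → 7 7 7
ADD     → 7 14
MUL     → 98
POP     → (empty)
LOAD 1  → 7

7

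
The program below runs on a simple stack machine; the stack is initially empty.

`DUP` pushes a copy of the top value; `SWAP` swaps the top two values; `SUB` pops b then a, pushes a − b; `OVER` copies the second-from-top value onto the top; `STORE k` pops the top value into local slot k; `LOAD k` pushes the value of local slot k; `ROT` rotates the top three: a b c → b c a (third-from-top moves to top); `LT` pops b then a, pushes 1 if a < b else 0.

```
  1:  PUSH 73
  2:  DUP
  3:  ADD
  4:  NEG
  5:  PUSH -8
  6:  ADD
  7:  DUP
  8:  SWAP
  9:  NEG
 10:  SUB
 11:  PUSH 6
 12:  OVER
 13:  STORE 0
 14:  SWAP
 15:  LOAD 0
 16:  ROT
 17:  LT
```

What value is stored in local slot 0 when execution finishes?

PUSH 73 -> 73
DUP     -> 73 73
ADD     -> 146
NEG     -> -146
PUSH -8 -> -146 -8
ADD     -> -154
DUP     -> -154 -154
SWAP    -> -154 -154
NEG     -> -154 154
SUB     -> -308
PUSH 6  -> -308 6
OVER    -> -308 6 -308
STORE 0 -> -308 6
SWAP    -> 6 -308
LOAD 0  -> 6 -308 -308
ROT     -> -308 -308 6
LT      -> -308 1

-308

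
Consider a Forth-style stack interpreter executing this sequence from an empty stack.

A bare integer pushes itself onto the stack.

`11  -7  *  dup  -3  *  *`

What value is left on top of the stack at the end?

11   11
-7   11 -7
*    -77
dup  -77 -77
-3   -77 -77 -3
*    -77 231
*    -17787

-17787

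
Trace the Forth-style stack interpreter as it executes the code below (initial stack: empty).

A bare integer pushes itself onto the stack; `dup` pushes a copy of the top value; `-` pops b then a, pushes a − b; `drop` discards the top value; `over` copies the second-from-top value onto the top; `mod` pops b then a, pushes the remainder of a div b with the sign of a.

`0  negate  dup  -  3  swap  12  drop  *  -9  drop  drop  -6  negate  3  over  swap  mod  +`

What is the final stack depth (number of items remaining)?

0      -> [0]
negate -> [0]
dup    -> [0, 0]
-      -> [0]
3      -> [0, 3]
swap   -> [3, 0]
12     -> [3, 0, 12]
drop   -> [3, 0]
*      -> [0]
-9     -> [0, -9]
drop   -> [0]
drop   -> []
-6     -> [-6]
negate -> [6]
3      -> [6, 3]
over   -> [6, 3, 6]
swap   -> [6, 6, 3]
mod    -> [6, 0]
+      -> [6]

1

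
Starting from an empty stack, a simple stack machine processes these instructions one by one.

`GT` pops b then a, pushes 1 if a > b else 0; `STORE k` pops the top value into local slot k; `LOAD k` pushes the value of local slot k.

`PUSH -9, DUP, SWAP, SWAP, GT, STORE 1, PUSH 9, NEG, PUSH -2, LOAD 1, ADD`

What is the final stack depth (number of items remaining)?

2

PUSH -9 -> -9
DUP     -> -9 -9
SWAP    -> -9 -9
SWAP    -> -9 -9
GT      -> 0
STORE 1 -> (empty)
PUSH 9  -> 9
NEG     -> -9
PUSH -2 -> -9 -2
LOAD 1  -> -9 -2 0
ADD     -> -9 -2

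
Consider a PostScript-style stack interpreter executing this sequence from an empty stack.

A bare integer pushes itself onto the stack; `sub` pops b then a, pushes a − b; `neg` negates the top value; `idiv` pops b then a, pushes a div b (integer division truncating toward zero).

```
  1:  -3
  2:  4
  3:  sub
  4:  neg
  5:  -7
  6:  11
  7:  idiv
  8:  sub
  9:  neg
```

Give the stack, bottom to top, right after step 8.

[7]

-3   : [-3]
4    : [-3, 4]
sub  : [-7]
neg  : [7]
-7   : [7, -7]
11   : [7, -7, 11]
idiv : [7, 0]
sub  : [7]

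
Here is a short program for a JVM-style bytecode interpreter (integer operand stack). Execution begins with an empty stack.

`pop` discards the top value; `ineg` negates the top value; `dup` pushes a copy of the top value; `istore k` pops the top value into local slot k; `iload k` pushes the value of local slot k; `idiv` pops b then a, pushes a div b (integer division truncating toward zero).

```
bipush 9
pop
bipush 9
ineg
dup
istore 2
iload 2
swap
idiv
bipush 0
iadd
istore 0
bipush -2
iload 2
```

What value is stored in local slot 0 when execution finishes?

1

bipush 9   [9]
pop        []
bipush 9   [9]
ineg       [-9]
dup        [-9, -9]
istore 2   [-9]
iload 2    [-9, -9]
swap       [-9, -9]
idiv       [1]
bipush 0   [1, 0]
iadd       [1]
istore 0   []
bipush -2  [-2]
iload 2    [-2, -9]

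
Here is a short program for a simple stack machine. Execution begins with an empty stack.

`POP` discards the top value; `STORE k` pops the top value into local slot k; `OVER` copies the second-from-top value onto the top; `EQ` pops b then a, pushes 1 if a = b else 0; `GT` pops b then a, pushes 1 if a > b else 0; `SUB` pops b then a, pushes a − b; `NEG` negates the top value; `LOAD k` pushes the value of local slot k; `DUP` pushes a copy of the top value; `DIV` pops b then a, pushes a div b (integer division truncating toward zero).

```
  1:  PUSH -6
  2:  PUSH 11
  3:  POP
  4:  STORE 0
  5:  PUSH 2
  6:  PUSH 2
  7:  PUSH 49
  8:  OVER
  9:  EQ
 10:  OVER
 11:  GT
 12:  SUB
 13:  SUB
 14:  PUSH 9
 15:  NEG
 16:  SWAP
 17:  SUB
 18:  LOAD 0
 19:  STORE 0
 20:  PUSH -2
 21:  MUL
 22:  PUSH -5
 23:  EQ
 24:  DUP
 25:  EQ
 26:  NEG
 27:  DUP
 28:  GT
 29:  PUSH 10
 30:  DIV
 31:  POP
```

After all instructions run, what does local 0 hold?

PUSH -6 → [-6]
PUSH 11 → [-6, 11]
POP     → [-6]
STORE 0 → []
PUSH 2  → [2]
PUSH 2  → [2, 2]
PUSH 49 → [2, 2, 49]
OVER    → [2, 2, 49, 2]
EQ      → [2, 2, 0]
OVER    → [2, 2, 0, 2]
GT      → [2, 2, 0]
SUB     → [2, 2]
SUB     → [0]
PUSH 9  → [0, 9]
NEG     → [0, -9]
SWAP    → [-9, 0]
SUB     → [-9]
LOAD 0  → [-9, -6]
STORE 0 → [-9]
PUSH -2 → [-9, -2]
MUL     → [18]
PUSH -5 → [18, -5]
EQ      → [0]
DUP     → [0, 0]
EQ      → [1]
NEG     → [-1]
DUP     → [-1, -1]
GT      → [0]
PUSH 10 → [0, 10]
DIV     → [0]
POP     → []

-6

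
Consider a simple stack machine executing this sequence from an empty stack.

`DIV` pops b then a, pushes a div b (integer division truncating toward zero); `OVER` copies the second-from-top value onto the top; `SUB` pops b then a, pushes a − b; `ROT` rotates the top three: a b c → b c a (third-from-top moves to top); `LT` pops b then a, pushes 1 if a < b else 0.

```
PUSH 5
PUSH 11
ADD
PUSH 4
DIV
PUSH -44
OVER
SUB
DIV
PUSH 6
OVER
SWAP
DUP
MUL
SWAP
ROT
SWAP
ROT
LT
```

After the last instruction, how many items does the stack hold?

2

PUSH 5    [5]
PUSH 11   [5, 11]
ADD       [16]
PUSH 4    [16, 4]
DIV       [4]
PUSH -44  [4, -44]
OVER      [4, -44, 4]
SUB       [4, -48]
DIV       [0]
PUSH 6    [0, 6]
OVER      [0, 6, 0]
SWAP      [0, 0, 6]
DUP       [0, 0, 6, 6]
MUL       [0, 0, 36]
SWAP      [0, 36, 0]
ROT       [36, 0, 0]
SWAP      [36, 0, 0]
ROT       [0, 0, 36]
LT        [0, 1]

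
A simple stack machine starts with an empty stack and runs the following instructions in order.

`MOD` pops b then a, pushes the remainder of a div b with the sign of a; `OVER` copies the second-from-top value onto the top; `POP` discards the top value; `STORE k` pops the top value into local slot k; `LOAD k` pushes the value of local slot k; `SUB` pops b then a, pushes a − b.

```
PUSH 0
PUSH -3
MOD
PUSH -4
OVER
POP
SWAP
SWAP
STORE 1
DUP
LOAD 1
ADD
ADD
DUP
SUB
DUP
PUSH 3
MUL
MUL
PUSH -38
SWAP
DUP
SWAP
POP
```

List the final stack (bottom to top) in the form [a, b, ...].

[-38, 0]

PUSH 0   → 0
PUSH -3  → 0 -3
MOD      → 0
PUSH -4  → 0 -4
OVER     → 0 -4 0
POP      → 0 -4
SWAP     → -4 0
SWAP     → 0 -4
STORE 1  → 0
DUP      → 0 0
LOAD 1   → 0 0 -4
ADD      → 0 -4
ADD      → -4
DUP      → -4 -4
SUB      → 0
DUP      → 0 0
PUSH 3   → 0 0 3
MUL      → 0 0
MUL      → 0
PUSH -38 → 0 -38
SWAP     → -38 0
DUP      → -38 0 0
SWAP     → -38 0 0
POP      → -38 0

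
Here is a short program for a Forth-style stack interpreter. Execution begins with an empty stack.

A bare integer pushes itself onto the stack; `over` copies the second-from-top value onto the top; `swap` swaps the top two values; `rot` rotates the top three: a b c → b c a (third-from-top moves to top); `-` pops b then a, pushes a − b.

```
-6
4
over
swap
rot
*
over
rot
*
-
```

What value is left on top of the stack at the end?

-60

-6   -> [-6]
4    -> [-6, 4]
over -> [-6, 4, -6]
swap -> [-6, -6, 4]
rot  -> [-6, 4, -6]
*    -> [-6, -24]
over -> [-6, -24, -6]
rot  -> [-24, -6, -6]
*    -> [-24, 36]
-    -> [-60]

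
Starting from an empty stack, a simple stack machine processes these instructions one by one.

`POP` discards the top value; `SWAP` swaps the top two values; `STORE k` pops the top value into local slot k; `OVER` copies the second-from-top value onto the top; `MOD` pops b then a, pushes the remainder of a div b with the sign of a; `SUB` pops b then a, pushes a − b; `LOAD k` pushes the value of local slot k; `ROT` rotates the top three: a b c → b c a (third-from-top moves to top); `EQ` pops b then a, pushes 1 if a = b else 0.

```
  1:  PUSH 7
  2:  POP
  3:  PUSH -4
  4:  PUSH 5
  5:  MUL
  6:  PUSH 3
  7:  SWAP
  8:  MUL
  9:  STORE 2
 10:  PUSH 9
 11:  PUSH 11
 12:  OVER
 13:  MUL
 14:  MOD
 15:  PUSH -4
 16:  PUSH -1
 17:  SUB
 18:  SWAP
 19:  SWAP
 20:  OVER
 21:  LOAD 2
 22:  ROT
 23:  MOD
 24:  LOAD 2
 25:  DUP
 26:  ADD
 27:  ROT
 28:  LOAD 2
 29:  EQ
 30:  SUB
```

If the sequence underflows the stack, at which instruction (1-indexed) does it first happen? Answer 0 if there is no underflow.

PUSH 7  -> 7
POP     -> (empty)
PUSH -4 -> -4
PUSH 5  -> -4 5
MUL     -> -20
PUSH 3  -> -20 3
SWAP    -> 3 -20
MUL     -> -60
STORE 2 -> (empty)
PUSH 9  -> 9
PUSH 11 -> 9 11
OVER    -> 9 11 9
MUL     -> 9 99
MOD     -> 9
PUSH -4 -> 9 -4
PUSH -1 -> 9 -4 -1
SUB     -> 9 -3
SWAP    -> -3 9
SWAP    -> 9 -3
OVER    -> 9 -3 9
LOAD 2  -> 9 -3 9 -60
ROT     -> 9 9 -60 -3
MOD     -> 9 9 0
LOAD 2  -> 9 9 0 -60
DUP     -> 9 9 0 -60 -60
ADD     -> 9 9 0 -120
ROT     -> 9 0 -120 9
LOAD 2  -> 9 0 -120 9 -60
EQ      -> 9 0 -120 0
SUB     -> 9 0 -120

0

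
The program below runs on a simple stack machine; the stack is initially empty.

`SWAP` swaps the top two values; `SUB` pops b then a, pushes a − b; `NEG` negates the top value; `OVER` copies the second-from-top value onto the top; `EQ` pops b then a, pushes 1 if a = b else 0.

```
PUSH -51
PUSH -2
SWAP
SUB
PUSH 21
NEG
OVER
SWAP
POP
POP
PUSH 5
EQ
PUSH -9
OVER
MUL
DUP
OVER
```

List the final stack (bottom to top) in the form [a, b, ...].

[0, 0, 0, 0]

PUSH -51 -> [-51]
PUSH -2  -> [-51, -2]
SWAP     -> [-2, -51]
SUB      -> [49]
PUSH 21  -> [49, 21]
NEG      -> [49, -21]
OVER     -> [49, -21, 49]
SWAP     -> [49, 49, -21]
POP      -> [49, 49]
POP      -> [49]
PUSH 5   -> [49, 5]
EQ       -> [0]
PUSH -9  -> [0, -9]
OVER     -> [0, -9, 0]
MUL      -> [0, 0]
DUP      -> [0, 0, 0]
OVER     -> [0, 0, 0, 0]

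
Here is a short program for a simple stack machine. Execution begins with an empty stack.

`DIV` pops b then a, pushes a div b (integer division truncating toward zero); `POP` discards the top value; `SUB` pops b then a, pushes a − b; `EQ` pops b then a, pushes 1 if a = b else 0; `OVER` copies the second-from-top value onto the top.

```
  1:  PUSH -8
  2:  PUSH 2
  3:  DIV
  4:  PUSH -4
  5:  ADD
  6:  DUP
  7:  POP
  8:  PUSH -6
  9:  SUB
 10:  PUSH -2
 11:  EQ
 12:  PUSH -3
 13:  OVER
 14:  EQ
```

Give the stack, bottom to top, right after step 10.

PUSH -8 : -8
PUSH 2  : -8 2
DIV     : -4
PUSH -4 : -4 -4
ADD     : -8
DUP     : -8 -8
POP     : -8
PUSH -6 : -8 -6
SUB     : -2
PUSH -2 : -2 -2

[-2, -2]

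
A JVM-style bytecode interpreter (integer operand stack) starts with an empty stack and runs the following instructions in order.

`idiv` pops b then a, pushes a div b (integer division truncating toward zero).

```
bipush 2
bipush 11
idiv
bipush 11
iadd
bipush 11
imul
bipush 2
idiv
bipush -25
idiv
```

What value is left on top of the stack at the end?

-2

bipush 2    [2]
bipush 11   [2, 11]
idiv        [0]
bipush 11   [0, 11]
iadd        [11]
bipush 11   [11, 11]
imul        [121]
bipush 2    [121, 2]
idiv        [60]
bipush -25  [60, -25]
idiv        [-2]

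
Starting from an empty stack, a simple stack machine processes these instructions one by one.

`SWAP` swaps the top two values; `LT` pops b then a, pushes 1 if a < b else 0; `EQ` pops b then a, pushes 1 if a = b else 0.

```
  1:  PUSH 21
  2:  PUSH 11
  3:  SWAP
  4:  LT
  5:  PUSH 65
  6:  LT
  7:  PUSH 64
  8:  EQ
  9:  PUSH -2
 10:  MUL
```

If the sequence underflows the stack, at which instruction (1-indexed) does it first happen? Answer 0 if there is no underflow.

PUSH 21  21
PUSH 11  21 11
SWAP     11 21
LT       1
PUSH 65  1 65
LT       1
PUSH 64  1 64
EQ       0
PUSH -2  0 -2
MUL      0

0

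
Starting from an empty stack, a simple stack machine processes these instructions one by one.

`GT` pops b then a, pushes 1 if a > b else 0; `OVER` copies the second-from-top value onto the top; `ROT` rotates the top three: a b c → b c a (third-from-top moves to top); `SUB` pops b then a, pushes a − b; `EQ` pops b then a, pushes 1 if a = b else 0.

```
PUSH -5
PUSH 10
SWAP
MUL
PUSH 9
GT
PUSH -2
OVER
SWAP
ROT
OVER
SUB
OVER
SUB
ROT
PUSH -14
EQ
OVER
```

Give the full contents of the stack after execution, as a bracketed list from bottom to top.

[-2, 4, 0, 4]

PUSH -5  -> [-5]
PUSH 10  -> [-5, 10]
SWAP     -> [10, -5]
MUL      -> [-50]
PUSH 9   -> [-50, 9]
GT       -> [0]
PUSH -2  -> [0, -2]
OVER     -> [0, -2, 0]
SWAP     -> [0, 0, -2]
ROT      -> [0, -2, 0]
OVER     -> [0, -2, 0, -2]
SUB      -> [0, -2, 2]
OVER     -> [0, -2, 2, -2]
SUB      -> [0, -2, 4]
ROT      -> [-2, 4, 0]
PUSH -14 -> [-2, 4, 0, -14]
EQ       -> [-2, 4, 0]
OVER     -> [-2, 4, 0, 4]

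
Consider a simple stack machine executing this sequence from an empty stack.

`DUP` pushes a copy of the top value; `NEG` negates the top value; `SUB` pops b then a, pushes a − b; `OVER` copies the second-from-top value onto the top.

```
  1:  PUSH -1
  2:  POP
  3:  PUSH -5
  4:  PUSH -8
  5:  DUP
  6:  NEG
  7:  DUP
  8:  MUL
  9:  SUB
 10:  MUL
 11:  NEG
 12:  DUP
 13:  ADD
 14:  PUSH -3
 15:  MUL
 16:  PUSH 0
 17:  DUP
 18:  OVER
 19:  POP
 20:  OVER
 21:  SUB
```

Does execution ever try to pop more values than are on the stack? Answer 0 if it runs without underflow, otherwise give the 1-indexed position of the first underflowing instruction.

0

PUSH -1 -> -1
POP     -> (empty)
PUSH -5 -> -5
PUSH -8 -> -5 -8
DUP     -> -5 -8 -8
NEG     -> -5 -8 8
DUP     -> -5 -8 8 8
MUL     -> -5 -8 64
SUB     -> -5 -72
MUL     -> 360
NEG     -> -360
DUP     -> -360 -360
ADD     -> -720
PUSH -3 -> -720 -3
MUL     -> 2160
PUSH 0  -> 2160 0
DUP     -> 2160 0 0
OVER    -> 2160 0 0 0
POP     -> 2160 0 0
OVER    -> 2160 0 0 0
SUB     -> 2160 0 0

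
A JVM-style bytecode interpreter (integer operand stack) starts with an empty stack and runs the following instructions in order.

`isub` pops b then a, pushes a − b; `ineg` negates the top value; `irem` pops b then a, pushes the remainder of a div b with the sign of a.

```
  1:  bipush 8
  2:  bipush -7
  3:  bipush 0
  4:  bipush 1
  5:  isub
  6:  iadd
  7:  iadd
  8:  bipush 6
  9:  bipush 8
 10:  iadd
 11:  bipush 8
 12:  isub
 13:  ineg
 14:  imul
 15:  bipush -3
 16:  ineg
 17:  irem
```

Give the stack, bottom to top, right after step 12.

bipush 8  : [8]
bipush -7 : [8, -7]
bipush 0  : [8, -7, 0]
bipush 1  : [8, -7, 0, 1]
isub      : [8, -7, -1]
iadd      : [8, -8]
iadd      : [0]
bipush 6  : [0, 6]
bipush 8  : [0, 6, 8]
iadd      : [0, 14]
bipush 8  : [0, 14, 8]
isub      : [0, 6]

[0, 6]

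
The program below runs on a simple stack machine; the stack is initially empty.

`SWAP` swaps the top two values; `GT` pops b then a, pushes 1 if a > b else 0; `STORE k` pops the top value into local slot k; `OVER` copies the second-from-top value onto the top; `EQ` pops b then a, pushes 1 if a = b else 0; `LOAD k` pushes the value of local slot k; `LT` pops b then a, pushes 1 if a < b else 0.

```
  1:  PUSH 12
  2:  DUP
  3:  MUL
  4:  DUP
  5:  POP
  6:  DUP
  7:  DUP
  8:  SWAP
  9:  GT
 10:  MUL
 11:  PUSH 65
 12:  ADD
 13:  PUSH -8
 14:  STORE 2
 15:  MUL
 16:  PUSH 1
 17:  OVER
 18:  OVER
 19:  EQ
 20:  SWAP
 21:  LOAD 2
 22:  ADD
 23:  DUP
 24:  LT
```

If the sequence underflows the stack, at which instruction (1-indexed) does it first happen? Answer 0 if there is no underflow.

PUSH 12 : 12
DUP     : 12 12
MUL     : 144
DUP     : 144 144
POP     : 144
DUP     : 144 144
DUP     : 144 144 144
SWAP    : 144 144 144
GT      : 144 0
MUL     : 0
PUSH 65 : 0 65
ADD     : 65
PUSH -8 : 65 -8
STORE 2 : 65
MUL  — needs 2 operands, stack has 1 → underflow

15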